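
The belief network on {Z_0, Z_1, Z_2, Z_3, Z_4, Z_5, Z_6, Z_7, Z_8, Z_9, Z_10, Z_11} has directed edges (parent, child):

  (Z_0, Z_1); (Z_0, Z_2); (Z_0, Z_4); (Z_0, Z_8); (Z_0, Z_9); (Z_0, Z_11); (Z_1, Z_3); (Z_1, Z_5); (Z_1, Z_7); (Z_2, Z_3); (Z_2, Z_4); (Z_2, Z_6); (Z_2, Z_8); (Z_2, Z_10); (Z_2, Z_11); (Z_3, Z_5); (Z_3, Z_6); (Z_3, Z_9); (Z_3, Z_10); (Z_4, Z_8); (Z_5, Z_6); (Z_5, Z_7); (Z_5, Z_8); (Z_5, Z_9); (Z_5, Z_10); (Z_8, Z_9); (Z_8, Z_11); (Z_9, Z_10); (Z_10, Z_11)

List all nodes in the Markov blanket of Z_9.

A node's Markov blanket = Pa ∪ Ch ∪ (parents of Ch other than the node itself).
Parents of Z_9: Z_0, Z_3, Z_5, Z_8.
Children of Z_9: Z_10.
Co-parents of Z_9 (other parents of its children):
  parents(Z_10) \ {Z_9} = {Z_2, Z_3, Z_5}.
So the Markov blanket of Z_9 is {Z_0, Z_2, Z_3, Z_5, Z_8, Z_10}.

{Z_0, Z_2, Z_3, Z_5, Z_8, Z_10}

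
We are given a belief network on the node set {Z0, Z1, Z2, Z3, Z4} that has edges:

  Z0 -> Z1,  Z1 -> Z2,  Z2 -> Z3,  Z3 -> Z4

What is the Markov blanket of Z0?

Parents of Z0: none.
Children of Z0: Z1.
Co-parents of Z0 (other parents of its children):
  Z1: —
MB(Z0) = {Z1}.

{Z1}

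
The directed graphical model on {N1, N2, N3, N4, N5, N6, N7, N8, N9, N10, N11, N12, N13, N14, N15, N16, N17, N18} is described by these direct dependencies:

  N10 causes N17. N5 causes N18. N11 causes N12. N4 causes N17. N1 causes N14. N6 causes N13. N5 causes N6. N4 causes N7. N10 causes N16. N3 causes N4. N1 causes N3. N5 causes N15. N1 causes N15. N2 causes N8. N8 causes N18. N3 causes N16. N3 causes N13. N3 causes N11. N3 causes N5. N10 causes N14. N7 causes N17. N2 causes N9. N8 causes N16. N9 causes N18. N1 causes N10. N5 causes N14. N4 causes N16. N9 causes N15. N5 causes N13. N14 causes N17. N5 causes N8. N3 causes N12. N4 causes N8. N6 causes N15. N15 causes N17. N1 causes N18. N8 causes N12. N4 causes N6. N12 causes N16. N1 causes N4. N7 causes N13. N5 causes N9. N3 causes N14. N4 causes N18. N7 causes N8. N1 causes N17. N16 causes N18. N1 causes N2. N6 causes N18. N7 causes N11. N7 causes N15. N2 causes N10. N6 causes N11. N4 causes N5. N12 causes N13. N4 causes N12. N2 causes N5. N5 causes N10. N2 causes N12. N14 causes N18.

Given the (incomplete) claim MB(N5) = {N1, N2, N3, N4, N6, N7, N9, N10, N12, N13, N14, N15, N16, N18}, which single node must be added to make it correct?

Ch(N5) = {N6, N8, N9, N10, N13, N14, N15, N18}.
Pa(N5) = {N2, N3, N4}.
Other parents of N5's children:
  N6: N4
  N8: N2, N4, N7
  N9: N2
  N10: N1, N2
  N13: N3, N6, N7, N12
  N14: N1, N3, N10
  N15: N1, N6, N7, N9
  N18: N1, N4, N6, N8, N9, N14, N16
MB(N5) = {N1, N2, N3, N4, N6, N7, N8, N9, N10, N12, N13, N14, N15, N16, N18}.
Comparing with the claimed set, N8 is missing.

N8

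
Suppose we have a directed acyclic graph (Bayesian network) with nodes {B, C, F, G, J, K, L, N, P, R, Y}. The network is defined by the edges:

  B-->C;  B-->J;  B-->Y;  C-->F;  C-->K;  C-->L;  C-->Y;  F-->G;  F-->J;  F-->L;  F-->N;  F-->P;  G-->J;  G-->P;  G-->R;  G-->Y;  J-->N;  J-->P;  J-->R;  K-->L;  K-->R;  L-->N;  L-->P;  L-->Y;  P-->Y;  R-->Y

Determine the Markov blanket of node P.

By definition, MB(P) is built from P's parents, P's children, and the co-parents of P.
Pa(P) = {F, G, J, L}.
P's children: Y.
For each child, the remaining parents (spouses of P):
  Y: B, C, G, L, R
Taking the union gives {B, C, F, G, J, L, R, Y}.

{B, C, F, G, J, L, R, Y}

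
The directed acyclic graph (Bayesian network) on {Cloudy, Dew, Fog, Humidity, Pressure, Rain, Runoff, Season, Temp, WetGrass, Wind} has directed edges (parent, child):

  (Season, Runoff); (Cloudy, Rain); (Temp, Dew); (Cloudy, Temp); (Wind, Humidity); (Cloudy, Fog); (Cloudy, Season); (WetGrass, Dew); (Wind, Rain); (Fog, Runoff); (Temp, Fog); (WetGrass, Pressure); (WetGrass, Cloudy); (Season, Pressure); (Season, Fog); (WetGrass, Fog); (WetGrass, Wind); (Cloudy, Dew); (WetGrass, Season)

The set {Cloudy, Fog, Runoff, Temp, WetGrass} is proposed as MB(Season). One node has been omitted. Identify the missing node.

A node's Markov blanket = Pa ∪ Ch ∪ (parents of Ch other than the node itself).
Children of Season: Fog, Pressure, Runoff.
Pa(Season) = {Cloudy, WetGrass}.
Parents of each child, excluding Season:
  Pressure's other parent is WetGrass.
  Fog also has parents Cloudy, Temp, WetGrass.
  Runoff's other parent is Fog.
MB(Season) = {Cloudy, Fog, Pressure, Runoff, Temp, WetGrass}.
Comparing with the claimed set, Pressure is missing.

Pressure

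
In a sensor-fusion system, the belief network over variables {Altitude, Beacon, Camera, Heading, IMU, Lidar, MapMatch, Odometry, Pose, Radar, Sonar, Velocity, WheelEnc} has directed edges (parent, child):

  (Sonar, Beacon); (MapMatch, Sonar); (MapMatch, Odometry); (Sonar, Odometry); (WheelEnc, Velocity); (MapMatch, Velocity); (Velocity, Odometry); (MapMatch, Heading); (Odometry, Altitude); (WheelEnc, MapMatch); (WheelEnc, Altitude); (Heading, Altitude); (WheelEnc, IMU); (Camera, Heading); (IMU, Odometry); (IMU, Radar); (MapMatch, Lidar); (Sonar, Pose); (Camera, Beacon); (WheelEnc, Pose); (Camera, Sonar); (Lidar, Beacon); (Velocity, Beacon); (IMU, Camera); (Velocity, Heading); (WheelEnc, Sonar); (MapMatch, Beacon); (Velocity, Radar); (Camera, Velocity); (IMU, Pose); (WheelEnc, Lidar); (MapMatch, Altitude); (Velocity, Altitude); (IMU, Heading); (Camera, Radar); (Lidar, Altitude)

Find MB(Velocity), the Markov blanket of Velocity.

{Altitude, Beacon, Camera, Heading, IMU, Lidar, MapMatch, Odometry, Radar, Sonar, WheelEnc}

Recall MB(v) = parents ∪ children ∪ spouses, where spouses are the other parents of v's children.
Velocity's parents: Camera, MapMatch, WheelEnc.
Ch(Velocity) = {Altitude, Beacon, Heading, Odometry, Radar}.
Co-parents of Velocity (other parents of its children):
  Radar also has parents Camera, IMU.
  Odometry also has parents IMU, MapMatch, Sonar.
  Heading's other parents are Camera, IMU, MapMatch.
  parents(Beacon) \ {Velocity} = {Camera, Lidar, MapMatch, Sonar}.
  Altitude also has parents Heading, Lidar, MapMatch, Odometry, WheelEnc.
MB(Velocity) = {Altitude, Beacon, Camera, Heading, IMU, Lidar, MapMatch, Odometry, Radar, Sonar, WheelEnc}.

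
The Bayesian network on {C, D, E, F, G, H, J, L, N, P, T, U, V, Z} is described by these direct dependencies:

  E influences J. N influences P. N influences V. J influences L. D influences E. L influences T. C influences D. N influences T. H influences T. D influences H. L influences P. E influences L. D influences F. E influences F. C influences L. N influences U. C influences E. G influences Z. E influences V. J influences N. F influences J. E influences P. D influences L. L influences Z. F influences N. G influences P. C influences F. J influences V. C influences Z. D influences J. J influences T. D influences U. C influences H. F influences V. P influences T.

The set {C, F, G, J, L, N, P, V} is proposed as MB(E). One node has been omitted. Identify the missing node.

Recall MB(v) = parents ∪ children ∪ spouses, where spouses are the other parents of v's children.
E's children: F, J, L, P, V.
Parents of E: C, D.
Parents of each child, excluding E:
  F also has parents C, D.
  parents(J) \ {E} = {D, F}.
  parents(L) \ {E} = {C, D, J}.
  parents(P) \ {E} = {G, L, N}.
  parents(V) \ {E} = {F, J, N}.
MB(E) = {C, D, F, G, J, L, N, P, V}.
Comparing with the claimed set, D is missing.

D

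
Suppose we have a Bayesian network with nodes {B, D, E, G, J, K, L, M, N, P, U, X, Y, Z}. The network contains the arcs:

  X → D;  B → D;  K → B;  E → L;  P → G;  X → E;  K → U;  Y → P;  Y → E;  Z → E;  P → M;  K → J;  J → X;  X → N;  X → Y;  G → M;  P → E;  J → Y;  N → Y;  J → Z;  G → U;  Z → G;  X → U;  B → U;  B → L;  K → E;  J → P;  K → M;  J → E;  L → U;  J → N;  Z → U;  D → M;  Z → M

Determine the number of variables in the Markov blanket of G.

G's parents: P, Z.
Children of G: M, U.
For each child, the remaining parents (spouses of G):
  M's other parents are D, K, P, Z.
  U also has parents B, K, L, X, Z.
MB(G) = {B, D, K, L, M, P, U, X, Z}, which has 9 nodes.

9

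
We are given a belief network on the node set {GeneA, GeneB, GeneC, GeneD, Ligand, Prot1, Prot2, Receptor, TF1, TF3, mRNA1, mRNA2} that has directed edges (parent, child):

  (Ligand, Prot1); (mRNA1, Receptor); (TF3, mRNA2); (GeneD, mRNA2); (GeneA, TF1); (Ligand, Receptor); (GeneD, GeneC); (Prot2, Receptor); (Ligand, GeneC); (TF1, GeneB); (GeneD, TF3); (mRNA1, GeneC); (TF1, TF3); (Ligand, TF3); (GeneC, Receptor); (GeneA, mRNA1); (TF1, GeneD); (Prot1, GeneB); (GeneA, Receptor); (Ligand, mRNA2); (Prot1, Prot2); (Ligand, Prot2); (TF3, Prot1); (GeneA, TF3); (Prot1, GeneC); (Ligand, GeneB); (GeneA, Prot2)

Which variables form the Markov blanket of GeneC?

Parents of GeneC: GeneD, Ligand, Prot1, mRNA1.
Ch(GeneC) = {Receptor}.
For each child, the remaining parents (spouses of GeneC):
  parents(Receptor) \ {GeneC} = {GeneA, Ligand, Prot2, mRNA1}.
MB(GeneC) = {GeneA, GeneD, Ligand, Prot1, Prot2, Receptor, mRNA1}.

{GeneA, GeneD, Ligand, Prot1, Prot2, Receptor, mRNA1}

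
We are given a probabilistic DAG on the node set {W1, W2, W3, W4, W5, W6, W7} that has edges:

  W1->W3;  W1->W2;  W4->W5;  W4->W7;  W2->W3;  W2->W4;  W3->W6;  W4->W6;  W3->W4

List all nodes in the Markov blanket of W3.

{W1, W2, W4, W6}

By definition, MB(W3) is built from W3's parents, W3's children, and the co-parents of W3.
Parents of W3: W1, W2.
Children of W3: W4, W6.
Parents of each child, excluding W3:
  W4: W2
  W6: W4
Taking the union gives {W1, W2, W4, W6}.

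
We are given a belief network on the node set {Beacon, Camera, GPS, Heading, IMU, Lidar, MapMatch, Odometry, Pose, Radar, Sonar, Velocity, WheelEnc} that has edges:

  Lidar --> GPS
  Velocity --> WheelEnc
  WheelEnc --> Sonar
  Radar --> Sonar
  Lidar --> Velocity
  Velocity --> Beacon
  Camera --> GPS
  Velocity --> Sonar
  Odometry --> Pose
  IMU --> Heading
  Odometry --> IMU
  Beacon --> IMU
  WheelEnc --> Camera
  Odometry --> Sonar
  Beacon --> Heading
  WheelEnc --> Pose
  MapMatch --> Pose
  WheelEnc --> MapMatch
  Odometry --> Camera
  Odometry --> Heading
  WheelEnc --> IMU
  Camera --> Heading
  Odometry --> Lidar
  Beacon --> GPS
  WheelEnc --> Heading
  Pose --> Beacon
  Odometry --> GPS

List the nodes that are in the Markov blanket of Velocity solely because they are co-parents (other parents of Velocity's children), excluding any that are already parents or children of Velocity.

Children of Velocity: Beacon, Sonar, WheelEnc.
  WheelEnc: no additional parents.
  parents(Beacon) \ {Velocity} = {Pose}.
  parents(Sonar) \ {Velocity} = {Odometry, Radar, WheelEnc}.
Excluding nodes already adjacent to Velocity (Beacon, Lidar, Sonar, WheelEnc), the co-parent-only contribution is {Odometry, Pose, Radar}.

{Odometry, Pose, Radar}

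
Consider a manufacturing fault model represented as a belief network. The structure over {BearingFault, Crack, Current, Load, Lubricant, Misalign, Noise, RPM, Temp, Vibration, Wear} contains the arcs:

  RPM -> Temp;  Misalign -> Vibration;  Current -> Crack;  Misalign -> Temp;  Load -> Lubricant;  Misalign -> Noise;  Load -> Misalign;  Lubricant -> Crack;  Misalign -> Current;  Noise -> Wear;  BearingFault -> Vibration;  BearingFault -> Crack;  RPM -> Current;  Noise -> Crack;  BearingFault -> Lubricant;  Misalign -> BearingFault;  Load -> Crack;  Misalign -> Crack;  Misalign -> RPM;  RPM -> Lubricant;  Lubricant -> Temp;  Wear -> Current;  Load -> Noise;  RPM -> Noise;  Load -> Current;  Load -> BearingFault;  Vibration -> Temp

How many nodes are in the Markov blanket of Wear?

By definition, MB(Wear) is built from Wear's parents, Wear's children, and the co-parents of Wear.
Children of Wear: Current.
Pa(Wear) = {Noise}.
Co-parents of Wear (other parents of its children):
  Current also has parents Load, Misalign, RPM.
MB(Wear) = {Current, Load, Misalign, Noise, RPM}, which has 5 nodes.

5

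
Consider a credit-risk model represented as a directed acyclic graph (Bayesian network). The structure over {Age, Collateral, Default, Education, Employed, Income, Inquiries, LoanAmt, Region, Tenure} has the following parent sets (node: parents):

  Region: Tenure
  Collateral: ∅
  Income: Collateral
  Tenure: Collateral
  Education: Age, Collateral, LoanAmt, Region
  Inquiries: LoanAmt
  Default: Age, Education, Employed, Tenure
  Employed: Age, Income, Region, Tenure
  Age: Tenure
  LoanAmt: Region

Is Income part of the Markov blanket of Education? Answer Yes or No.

Recall MB(v) = parents ∪ children ∪ spouses, where spouses are the other parents of v's children.
Parents of Education: Age, Collateral, LoanAmt, Region.
Children of Education: Default.
Other parents of Education's children:
  Default: Age, Employed, Tenure
MB(Education) = {Age, Collateral, Default, Employed, LoanAmt, Region, Tenure}; Income is not in this set.

No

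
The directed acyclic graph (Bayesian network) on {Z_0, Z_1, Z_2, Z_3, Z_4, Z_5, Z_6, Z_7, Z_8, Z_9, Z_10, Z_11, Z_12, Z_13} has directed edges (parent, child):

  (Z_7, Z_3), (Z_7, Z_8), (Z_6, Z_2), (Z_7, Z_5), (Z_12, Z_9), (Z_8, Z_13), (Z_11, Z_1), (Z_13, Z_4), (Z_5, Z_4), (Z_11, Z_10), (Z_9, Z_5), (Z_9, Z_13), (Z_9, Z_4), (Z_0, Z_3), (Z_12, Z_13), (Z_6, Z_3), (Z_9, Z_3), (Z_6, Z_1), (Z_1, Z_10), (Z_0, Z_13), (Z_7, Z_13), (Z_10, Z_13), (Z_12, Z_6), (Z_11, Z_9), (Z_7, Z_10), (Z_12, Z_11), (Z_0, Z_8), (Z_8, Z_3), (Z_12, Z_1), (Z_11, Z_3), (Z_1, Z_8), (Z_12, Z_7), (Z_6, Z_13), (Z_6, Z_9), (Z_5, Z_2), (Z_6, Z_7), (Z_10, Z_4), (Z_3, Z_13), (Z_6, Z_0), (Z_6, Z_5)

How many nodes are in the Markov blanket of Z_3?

Z_3's parents: Z_0, Z_6, Z_7, Z_8, Z_9, Z_11.
Children of Z_3: Z_13.
Parents of each child, excluding Z_3:
  Z_13's other parents are Z_0, Z_6, Z_7, Z_8, Z_9, Z_10, Z_12.
MB(Z_3) = {Z_0, Z_6, Z_7, Z_8, Z_9, Z_10, Z_11, Z_12, Z_13}, which has 9 nodes.

9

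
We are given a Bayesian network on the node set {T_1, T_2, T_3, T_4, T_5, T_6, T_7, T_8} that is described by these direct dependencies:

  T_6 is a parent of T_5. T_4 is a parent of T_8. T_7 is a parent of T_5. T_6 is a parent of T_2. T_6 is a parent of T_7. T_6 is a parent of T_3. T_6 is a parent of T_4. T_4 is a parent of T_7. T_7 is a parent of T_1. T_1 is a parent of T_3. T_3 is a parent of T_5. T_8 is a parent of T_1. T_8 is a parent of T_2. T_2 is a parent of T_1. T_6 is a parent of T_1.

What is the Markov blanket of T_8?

{T_1, T_2, T_4, T_6, T_7}

The Markov blanket of a node is its parents, its children, and the other parents of its children.
T_8 has parent T_4.
Children of T_8: T_1, T_2.
For each child, the remaining parents (spouses of T_8):
  T_2 also has parent T_6.
  parents(T_1) \ {T_8} = {T_2, T_6, T_7}.
Taking the union gives {T_1, T_2, T_4, T_6, T_7}.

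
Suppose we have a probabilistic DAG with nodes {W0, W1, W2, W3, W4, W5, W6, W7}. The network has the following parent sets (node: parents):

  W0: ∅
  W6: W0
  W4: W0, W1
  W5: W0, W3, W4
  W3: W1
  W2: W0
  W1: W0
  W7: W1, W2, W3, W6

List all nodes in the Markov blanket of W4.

Pa(W4) = {W0, W1}.
Children of W4: W5.
Other parents of W4's children:
  W5: W0, W3
Union: {W0, W1} ∪ {W5} ∪ {W0, W3} = {W0, W1, W3, W5}.

{W0, W1, W3, W5}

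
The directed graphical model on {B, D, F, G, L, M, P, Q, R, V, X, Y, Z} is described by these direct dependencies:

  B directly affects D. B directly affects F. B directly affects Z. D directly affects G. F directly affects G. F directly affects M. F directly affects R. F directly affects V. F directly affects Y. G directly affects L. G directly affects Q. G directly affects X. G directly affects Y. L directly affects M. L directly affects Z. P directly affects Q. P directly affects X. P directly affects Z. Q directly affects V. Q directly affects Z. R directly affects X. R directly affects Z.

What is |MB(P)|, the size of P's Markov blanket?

7

By definition, MB(P) is built from P's parents, P's children, and the co-parents of P.
P has no parents.
Ch(P) = {Q, X, Z}.
Parents of each child, excluding P:
  parents(Q) \ {P} = {G}.
  parents(X) \ {P} = {G, R}.
  parents(Z) \ {P} = {B, L, Q, R}.
MB(P) = {B, G, L, Q, R, X, Z}, which has 7 nodes.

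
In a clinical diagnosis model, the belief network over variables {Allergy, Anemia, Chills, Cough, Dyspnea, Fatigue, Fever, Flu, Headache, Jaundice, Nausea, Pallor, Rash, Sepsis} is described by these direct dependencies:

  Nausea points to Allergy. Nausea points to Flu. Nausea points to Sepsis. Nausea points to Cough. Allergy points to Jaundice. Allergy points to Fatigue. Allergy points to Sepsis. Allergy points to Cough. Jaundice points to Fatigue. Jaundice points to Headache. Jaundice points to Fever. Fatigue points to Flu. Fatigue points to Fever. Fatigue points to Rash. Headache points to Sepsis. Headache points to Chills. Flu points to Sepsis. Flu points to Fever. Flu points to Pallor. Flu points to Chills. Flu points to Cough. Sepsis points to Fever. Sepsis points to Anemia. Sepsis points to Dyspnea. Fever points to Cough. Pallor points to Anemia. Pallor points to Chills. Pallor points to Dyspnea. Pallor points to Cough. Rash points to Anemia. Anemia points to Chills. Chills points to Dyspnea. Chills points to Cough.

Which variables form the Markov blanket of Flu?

Flu's parents: Fatigue, Nausea.
Flu has children Chills, Cough, Fever, Pallor, Sepsis.
Parents of each child, excluding Flu:
  parents(Sepsis) \ {Flu} = {Allergy, Headache, Nausea}.
  parents(Fever) \ {Flu} = {Fatigue, Jaundice, Sepsis}.
  Pallor has no other parent.
  Chills's other parents are Anemia, Headache, Pallor.
  Cough also has parents Allergy, Chills, Fever, Nausea, Pallor.
Taking the union gives {Allergy, Anemia, Chills, Cough, Fatigue, Fever, Headache, Jaundice, Nausea, Pallor, Sepsis}.

{Allergy, Anemia, Chills, Cough, Fatigue, Fever, Headache, Jaundice, Nausea, Pallor, Sepsis}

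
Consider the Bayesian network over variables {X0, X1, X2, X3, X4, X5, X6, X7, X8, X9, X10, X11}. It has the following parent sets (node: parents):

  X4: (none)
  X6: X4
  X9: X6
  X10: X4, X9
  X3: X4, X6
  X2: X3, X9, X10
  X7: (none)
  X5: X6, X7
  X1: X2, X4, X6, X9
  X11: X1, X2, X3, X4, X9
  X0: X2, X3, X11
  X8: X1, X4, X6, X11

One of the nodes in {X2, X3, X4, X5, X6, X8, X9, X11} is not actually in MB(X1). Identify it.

X5

Recall MB(v) = parents ∪ children ∪ spouses, where spouses are the other parents of v's children.
X1's parents: X2, X4, X6, X9.
Ch(X1) = {X8, X11}.
Co-parents of X1 (other parents of its children):
  X11's other parents are X2, X3, X4, X9.
  parents(X8) \ {X1} = {X4, X6, X11}.
MB(X1) = {X2, X3, X4, X6, X8, X9, X11}.
X5 is neither a parent, child, nor co-parent of X1, so it does not belong.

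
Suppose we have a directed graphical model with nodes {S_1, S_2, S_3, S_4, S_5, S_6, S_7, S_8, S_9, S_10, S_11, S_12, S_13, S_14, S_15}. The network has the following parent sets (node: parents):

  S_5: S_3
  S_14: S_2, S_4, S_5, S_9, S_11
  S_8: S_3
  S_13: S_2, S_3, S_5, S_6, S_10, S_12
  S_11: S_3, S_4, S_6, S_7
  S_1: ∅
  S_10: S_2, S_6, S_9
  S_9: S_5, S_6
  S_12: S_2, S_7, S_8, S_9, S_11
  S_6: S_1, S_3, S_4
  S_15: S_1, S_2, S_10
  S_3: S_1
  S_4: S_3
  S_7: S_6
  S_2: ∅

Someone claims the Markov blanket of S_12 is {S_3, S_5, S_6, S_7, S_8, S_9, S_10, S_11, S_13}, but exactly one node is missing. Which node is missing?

By definition, MB(S_12) is built from S_12's parents, S_12's children, and the co-parents of S_12.
S_12's parents: S_2, S_7, S_8, S_9, S_11.
Children of S_12: S_13.
Parents of each child, excluding S_12:
  S_13 also has parents S_2, S_3, S_5, S_6, S_10.
MB(S_12) = {S_2, S_3, S_5, S_6, S_7, S_8, S_9, S_10, S_11, S_13}.
Comparing with the claimed set, S_2 is missing.

S_2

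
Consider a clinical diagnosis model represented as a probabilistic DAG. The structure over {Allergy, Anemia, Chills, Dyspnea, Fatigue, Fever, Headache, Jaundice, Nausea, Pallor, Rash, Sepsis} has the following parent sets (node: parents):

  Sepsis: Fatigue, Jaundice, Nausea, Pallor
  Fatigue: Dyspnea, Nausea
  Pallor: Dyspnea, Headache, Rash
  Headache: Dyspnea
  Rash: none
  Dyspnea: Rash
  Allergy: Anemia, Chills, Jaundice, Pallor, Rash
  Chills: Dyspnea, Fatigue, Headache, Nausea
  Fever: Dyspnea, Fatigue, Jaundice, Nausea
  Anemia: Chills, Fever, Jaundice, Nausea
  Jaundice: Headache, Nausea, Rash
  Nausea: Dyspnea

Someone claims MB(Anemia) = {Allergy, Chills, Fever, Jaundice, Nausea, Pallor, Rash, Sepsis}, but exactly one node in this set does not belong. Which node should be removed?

Sepsis

A node's Markov blanket = Pa ∪ Ch ∪ (parents of Ch other than the node itself).
Parents of Anemia: Chills, Fever, Jaundice, Nausea.
Anemia's children: Allergy.
For each child, the remaining parents (spouses of Anemia):
  Allergy: Chills, Jaundice, Pallor, Rash
MB(Anemia) = {Allergy, Chills, Fever, Jaundice, Nausea, Pallor, Rash}.
Sepsis is neither a parent, child, nor co-parent of Anemia, so it does not belong.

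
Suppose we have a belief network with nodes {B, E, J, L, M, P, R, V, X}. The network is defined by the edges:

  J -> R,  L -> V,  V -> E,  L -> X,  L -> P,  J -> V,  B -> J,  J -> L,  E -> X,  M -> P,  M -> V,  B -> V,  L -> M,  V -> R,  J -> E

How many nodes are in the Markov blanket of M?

5

By definition, MB(M) is built from M's parents, M's children, and the co-parents of M.
M has children P, V.
M's parents: L.
Other parents of M's children:
  V's other parents are B, J, L.
  P's other parent is L.
MB(M) = {B, J, L, P, V}, which has 5 nodes.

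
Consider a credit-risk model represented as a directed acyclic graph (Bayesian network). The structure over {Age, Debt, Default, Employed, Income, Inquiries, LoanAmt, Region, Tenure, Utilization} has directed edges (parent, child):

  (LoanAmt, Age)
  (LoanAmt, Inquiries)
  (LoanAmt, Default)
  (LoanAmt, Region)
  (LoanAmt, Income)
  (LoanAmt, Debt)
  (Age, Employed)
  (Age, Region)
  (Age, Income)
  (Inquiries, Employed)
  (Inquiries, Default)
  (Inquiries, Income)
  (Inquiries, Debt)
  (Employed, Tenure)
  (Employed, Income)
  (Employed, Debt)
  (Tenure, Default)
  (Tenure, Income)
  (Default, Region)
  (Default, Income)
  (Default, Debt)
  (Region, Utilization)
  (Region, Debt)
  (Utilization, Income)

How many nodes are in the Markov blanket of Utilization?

8

By definition, MB(Utilization) is built from Utilization's parents, Utilization's children, and the co-parents of Utilization.
Pa(Utilization) = {Region}.
Ch(Utilization) = {Income}.
Other parents of Utilization's children:
  Income: Age, Default, Employed, Inquiries, LoanAmt, Tenure
MB(Utilization) = {Age, Default, Employed, Income, Inquiries, LoanAmt, Region, Tenure}, which has 8 nodes.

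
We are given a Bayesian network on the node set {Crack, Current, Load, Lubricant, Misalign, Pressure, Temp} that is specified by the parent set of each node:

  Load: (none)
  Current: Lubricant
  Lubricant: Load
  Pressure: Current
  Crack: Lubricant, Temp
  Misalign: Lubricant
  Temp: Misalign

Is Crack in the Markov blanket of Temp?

Yes

Crack is a child of Temp.
So Crack ∈ MB(Temp).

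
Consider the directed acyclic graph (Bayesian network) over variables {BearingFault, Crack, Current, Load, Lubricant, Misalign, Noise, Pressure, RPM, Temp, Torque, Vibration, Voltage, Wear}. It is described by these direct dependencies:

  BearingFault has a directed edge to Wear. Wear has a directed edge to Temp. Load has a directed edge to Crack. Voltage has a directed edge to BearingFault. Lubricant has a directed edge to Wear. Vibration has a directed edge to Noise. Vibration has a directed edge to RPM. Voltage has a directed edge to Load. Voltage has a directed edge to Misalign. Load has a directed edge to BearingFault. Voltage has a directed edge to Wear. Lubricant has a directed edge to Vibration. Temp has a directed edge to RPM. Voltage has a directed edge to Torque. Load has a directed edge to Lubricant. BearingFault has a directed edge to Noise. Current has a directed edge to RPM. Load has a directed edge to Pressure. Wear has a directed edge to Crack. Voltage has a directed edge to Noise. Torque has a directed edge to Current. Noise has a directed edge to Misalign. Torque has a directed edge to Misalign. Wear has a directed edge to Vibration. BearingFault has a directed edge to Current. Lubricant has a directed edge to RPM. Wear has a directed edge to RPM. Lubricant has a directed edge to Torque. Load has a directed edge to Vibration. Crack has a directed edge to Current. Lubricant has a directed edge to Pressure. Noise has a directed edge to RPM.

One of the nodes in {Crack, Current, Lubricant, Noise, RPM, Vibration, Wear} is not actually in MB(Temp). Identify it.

The Markov blanket of a node is its parents, its children, and the other parents of its children.
Ch(Temp) = {RPM}.
Temp's parents: Wear.
Parents of each child, excluding Temp:
  parents(RPM) \ {Temp} = {Current, Lubricant, Noise, Vibration, Wear}.
MB(Temp) = {Current, Lubricant, Noise, RPM, Vibration, Wear}.
Crack is neither a parent, child, nor co-parent of Temp, so it does not belong.

Crack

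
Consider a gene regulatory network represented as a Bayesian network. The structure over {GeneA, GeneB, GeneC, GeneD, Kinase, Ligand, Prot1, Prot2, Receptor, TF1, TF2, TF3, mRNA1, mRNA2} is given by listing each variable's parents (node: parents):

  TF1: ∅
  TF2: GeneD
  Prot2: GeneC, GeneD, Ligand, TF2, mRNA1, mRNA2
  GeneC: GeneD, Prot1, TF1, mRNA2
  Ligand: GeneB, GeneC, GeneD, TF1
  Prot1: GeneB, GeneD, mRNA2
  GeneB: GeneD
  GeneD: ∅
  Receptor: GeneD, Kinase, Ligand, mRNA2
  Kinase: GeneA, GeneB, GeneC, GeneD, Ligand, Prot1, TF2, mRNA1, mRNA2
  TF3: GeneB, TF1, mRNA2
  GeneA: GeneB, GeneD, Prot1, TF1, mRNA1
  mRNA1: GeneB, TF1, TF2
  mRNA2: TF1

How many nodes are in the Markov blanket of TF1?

10

Recall MB(v) = parents ∪ children ∪ spouses, where spouses are the other parents of v's children.
Parents of TF1: none.
Children of TF1: GeneA, GeneC, Ligand, TF3, mRNA1, mRNA2.
Parents of each child, excluding TF1:
  mRNA1: GeneB, TF2
  mRNA2: —
  GeneC: GeneD, Prot1, mRNA2
  Ligand: GeneB, GeneC, GeneD
  TF3: GeneB, mRNA2
  GeneA: GeneB, GeneD, Prot1, mRNA1
MB(TF1) = {GeneA, GeneB, GeneC, GeneD, Ligand, Prot1, TF2, TF3, mRNA1, mRNA2}, which has 10 nodes.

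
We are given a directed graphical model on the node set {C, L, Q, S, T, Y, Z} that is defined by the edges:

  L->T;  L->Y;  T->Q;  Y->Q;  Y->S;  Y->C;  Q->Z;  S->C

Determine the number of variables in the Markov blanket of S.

S has parent Y.
Children of S: C.
For each child, the remaining parents (spouses of S):
  C also has parent Y.
MB(S) = {C, Y}, which has 2 nodes.

2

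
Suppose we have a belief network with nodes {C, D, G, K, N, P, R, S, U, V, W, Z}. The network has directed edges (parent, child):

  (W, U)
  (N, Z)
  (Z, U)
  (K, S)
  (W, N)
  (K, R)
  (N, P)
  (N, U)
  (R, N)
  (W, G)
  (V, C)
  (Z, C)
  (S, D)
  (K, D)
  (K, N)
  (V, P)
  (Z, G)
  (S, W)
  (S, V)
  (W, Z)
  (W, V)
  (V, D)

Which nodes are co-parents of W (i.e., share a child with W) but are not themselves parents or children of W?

Children of W: G, N, U, V, Z.
  N: K, R
  V: S
  Z: N
  U: N, Z
  G: Z
Excluding nodes already adjacent to W (G, N, S, U, V, Z), the co-parent-only contribution is {K, R}.

{K, R}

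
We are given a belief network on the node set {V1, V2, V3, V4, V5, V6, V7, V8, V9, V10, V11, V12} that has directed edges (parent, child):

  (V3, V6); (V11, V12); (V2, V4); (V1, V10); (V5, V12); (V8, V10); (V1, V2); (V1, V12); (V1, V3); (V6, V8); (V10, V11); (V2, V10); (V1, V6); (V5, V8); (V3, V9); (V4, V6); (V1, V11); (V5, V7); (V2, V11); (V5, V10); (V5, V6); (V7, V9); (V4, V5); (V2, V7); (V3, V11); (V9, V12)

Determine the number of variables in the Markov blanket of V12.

4

Recall MB(v) = parents ∪ children ∪ spouses, where spouses are the other parents of v's children.
V12's children: none.
V12 has parents V1, V5, V9, V11.
V12 has no children, so there are no co-parents.
MB(V12) = {V1, V5, V9, V11}, which has 4 nodes.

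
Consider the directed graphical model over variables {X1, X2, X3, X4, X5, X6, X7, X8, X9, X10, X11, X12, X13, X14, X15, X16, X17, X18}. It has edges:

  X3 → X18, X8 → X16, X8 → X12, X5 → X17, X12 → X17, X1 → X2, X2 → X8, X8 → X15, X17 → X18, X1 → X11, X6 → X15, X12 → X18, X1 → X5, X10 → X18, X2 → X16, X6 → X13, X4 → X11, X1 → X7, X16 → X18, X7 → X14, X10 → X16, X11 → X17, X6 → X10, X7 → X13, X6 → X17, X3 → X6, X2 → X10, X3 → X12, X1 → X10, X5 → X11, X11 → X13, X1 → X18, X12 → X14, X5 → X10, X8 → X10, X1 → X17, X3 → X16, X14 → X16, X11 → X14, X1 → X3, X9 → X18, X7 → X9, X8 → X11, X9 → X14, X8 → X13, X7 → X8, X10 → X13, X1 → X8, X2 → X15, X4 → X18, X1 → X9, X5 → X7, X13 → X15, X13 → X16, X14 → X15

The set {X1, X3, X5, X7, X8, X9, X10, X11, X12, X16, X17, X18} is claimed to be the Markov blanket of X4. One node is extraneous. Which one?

X4 has children X11, X18.
X4's parents: none.
Co-parents of X4 (other parents of its children):
  X11: X1, X5, X8
  X18: X1, X3, X9, X10, X12, X16, X17
MB(X4) = {X1, X3, X5, X8, X9, X10, X11, X12, X16, X17, X18}.
X7 is neither a parent, child, nor co-parent of X4, so it does not belong.

X7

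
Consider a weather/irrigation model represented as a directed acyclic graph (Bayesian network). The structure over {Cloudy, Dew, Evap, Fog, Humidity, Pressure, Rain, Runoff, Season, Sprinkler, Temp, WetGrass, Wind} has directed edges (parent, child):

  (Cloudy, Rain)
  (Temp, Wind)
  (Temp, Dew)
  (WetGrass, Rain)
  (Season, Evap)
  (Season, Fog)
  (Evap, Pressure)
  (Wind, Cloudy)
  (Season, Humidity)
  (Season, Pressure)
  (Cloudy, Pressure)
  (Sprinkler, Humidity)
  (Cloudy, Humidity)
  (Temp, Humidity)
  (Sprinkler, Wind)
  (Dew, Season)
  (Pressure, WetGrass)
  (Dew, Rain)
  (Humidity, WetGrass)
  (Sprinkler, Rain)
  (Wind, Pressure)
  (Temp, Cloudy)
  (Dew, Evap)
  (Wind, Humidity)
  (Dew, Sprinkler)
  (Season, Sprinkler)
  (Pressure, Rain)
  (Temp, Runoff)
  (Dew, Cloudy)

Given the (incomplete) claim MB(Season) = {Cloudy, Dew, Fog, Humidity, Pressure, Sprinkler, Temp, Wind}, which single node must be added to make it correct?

Evap

Pa(Season) = {Dew}.
Season has children Evap, Fog, Humidity, Pressure, Sprinkler.
For each child, the remaining parents (spouses of Season):
  Sprinkler: Dew
  Evap: Dew
  Fog: —
  Humidity: Cloudy, Sprinkler, Temp, Wind
  Pressure: Cloudy, Evap, Wind
MB(Season) = {Cloudy, Dew, Evap, Fog, Humidity, Pressure, Sprinkler, Temp, Wind}.
Comparing with the claimed set, Evap is missing.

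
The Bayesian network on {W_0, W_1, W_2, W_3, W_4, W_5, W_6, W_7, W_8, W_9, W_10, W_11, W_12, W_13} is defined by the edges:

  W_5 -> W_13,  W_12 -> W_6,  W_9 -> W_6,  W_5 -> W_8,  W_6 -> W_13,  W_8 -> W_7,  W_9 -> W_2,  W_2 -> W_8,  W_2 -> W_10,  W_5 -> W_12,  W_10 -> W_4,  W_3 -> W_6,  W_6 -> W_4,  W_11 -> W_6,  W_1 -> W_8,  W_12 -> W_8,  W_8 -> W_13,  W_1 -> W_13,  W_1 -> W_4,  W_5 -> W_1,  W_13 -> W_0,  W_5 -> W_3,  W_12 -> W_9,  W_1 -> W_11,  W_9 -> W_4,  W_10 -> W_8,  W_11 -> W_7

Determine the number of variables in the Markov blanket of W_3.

5

The Markov blanket of a node is its parents, its children, and the other parents of its children.
W_3's parents: W_5.
W_3 has child W_6.
For each child, the remaining parents (spouses of W_3):
  W_6: W_9, W_11, W_12
MB(W_3) = {W_5, W_6, W_9, W_11, W_12}, which has 5 nodes.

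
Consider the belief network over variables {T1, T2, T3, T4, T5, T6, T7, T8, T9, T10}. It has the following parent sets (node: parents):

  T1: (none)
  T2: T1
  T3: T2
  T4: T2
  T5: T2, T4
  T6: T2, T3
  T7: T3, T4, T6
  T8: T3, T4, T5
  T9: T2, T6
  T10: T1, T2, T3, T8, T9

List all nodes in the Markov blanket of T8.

{T1, T2, T3, T4, T5, T9, T10}

T8 has parents T3, T4, T5.
T8 has child T10.
Other parents of T8's children:
  T10's other parents are T1, T2, T3, T9.
So the Markov blanket of T8 is {T1, T2, T3, T4, T5, T9, T10}.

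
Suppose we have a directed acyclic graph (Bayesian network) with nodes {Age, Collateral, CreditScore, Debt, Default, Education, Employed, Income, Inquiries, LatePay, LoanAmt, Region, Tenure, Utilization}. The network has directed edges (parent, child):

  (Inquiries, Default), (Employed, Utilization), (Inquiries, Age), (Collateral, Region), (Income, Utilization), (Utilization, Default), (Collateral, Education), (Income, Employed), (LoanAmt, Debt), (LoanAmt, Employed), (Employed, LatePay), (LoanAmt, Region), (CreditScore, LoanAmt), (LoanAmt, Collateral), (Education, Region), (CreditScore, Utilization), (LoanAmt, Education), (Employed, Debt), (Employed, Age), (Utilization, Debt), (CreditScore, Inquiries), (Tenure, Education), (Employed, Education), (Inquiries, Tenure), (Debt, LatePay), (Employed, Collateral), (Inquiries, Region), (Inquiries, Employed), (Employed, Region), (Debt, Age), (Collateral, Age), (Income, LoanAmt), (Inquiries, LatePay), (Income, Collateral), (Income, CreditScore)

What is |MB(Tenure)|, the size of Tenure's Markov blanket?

Recall MB(v) = parents ∪ children ∪ spouses, where spouses are the other parents of v's children.
Tenure's children: Education.
Pa(Tenure) = {Inquiries}.
Other parents of Tenure's children:
  Education's other parents are Collateral, Employed, LoanAmt.
MB(Tenure) = {Collateral, Education, Employed, Inquiries, LoanAmt}, which has 5 nodes.

5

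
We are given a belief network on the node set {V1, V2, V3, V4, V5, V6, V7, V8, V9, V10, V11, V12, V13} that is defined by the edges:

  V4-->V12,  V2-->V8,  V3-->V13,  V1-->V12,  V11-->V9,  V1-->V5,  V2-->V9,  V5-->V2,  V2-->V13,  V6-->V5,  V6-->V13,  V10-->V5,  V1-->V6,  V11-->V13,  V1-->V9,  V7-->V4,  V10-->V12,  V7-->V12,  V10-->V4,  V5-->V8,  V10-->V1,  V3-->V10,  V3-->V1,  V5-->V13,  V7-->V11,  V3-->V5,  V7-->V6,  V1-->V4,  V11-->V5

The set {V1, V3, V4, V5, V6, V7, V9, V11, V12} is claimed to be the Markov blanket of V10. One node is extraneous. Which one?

V9

V10's children: V1, V4, V5, V12.
V10's parents: V3.
Co-parents of V10 (other parents of its children):
  V1: V3
  V4: V1, V7
  V5: V1, V3, V6, V11
  V12: V1, V4, V7
MB(V10) = {V1, V3, V4, V5, V6, V7, V11, V12}.
V9 is neither a parent, child, nor co-parent of V10, so it does not belong.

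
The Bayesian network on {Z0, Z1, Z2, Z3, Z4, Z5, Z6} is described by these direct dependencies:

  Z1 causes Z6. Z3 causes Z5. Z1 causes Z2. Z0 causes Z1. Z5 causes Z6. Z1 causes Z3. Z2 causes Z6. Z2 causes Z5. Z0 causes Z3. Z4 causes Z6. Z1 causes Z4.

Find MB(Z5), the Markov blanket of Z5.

The Markov blanket of a node is its parents, its children, and the other parents of its children.
Children of Z5: Z6.
Pa(Z5) = {Z2, Z3}.
For each child, the remaining parents (spouses of Z5):
  parents(Z6) \ {Z5} = {Z1, Z2, Z4}.
So the Markov blanket of Z5 is {Z1, Z2, Z3, Z4, Z6}.

{Z1, Z2, Z3, Z4, Z6}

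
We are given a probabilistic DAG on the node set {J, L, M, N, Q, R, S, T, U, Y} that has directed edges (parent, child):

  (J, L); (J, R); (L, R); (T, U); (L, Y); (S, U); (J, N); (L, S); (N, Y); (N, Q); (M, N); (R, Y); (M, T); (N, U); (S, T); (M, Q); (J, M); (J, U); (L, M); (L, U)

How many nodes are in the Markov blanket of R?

4

Parents of R: J, L.
R's children: Y.
Other parents of R's children:
  Y also has parents L, N.
MB(R) = {J, L, N, Y}, which has 4 nodes.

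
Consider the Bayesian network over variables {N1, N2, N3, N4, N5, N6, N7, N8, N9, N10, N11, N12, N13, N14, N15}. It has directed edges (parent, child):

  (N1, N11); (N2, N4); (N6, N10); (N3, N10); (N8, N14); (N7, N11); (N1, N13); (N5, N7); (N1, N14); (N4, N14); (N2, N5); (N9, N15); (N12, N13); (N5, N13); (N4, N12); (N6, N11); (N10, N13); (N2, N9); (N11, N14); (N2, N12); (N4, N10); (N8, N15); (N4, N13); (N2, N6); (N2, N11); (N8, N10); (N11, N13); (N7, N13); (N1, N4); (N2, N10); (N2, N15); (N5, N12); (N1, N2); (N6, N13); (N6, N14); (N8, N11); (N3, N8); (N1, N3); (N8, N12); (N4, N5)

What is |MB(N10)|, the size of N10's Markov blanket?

11

Ch(N10) = {N13}.
Pa(N10) = {N2, N3, N4, N6, N8}.
Parents of each child, excluding N10:
  N13: N1, N4, N5, N6, N7, N11, N12
MB(N10) = {N1, N2, N3, N4, N5, N6, N7, N8, N11, N12, N13}, which has 11 nodes.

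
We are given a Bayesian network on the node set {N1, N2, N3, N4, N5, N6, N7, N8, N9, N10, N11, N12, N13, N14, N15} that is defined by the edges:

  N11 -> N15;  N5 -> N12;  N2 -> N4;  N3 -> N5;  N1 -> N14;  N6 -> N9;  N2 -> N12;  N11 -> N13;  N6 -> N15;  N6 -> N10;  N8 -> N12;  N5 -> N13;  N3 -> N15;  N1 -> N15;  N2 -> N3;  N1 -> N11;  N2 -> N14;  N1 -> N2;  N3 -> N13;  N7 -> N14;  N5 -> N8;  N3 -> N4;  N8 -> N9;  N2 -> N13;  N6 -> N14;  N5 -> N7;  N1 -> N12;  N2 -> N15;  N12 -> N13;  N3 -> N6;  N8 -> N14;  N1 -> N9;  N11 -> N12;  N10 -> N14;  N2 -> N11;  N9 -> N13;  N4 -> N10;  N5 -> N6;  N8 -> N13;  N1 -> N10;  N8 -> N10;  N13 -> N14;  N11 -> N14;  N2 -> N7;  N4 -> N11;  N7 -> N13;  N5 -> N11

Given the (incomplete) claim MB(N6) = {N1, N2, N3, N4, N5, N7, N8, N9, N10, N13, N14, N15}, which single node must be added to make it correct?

N11

N6 has parents N3, N5.
Children of N6: N9, N10, N14, N15.
Co-parents of N6 (other parents of its children):
  N9 also has parents N1, N8.
  N10's other parents are N1, N4, N8.
  N14 also has parents N1, N2, N7, N8, N10, N11, N13.
  N15 also has parents N1, N2, N3, N11.
MB(N6) = {N1, N2, N3, N4, N5, N7, N8, N9, N10, N11, N13, N14, N15}.
Comparing with the claimed set, N11 is missing.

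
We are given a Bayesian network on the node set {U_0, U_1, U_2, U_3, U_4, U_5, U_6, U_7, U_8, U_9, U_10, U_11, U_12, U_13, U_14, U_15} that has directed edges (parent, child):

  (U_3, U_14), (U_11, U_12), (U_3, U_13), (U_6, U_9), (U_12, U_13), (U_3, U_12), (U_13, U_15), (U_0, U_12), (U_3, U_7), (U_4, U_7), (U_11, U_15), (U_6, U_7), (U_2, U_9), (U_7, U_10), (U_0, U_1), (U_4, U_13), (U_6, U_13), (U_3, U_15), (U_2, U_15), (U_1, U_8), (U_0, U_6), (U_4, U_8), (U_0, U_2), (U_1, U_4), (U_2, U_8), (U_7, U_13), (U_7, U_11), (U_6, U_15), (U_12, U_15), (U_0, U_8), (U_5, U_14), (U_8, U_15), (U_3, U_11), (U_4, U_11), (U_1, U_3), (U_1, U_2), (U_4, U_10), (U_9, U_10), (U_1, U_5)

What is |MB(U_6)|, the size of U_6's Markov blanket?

11

U_6 has children U_7, U_9, U_13, U_15.
Pa(U_6) = {U_0}.
Co-parents of U_6 (other parents of its children):
  U_7's other parents are U_3, U_4.
  U_9's other parent is U_2.
  parents(U_13) \ {U_6} = {U_3, U_4, U_7, U_12}.
  U_15's other parents are U_2, U_3, U_8, U_11, U_12, U_13.
MB(U_6) = {U_0, U_2, U_3, U_4, U_7, U_8, U_9, U_11, U_12, U_13, U_15}, which has 11 nodes.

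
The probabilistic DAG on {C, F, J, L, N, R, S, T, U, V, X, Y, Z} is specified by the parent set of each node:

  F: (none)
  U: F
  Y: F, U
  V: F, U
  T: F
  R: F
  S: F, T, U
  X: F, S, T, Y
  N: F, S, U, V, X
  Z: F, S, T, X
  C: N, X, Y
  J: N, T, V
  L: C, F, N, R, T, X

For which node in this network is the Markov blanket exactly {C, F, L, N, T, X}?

R

The target node must have every member of {C, F, L, N, T, X} as a parent, child, or co-parent, and no others.
Parents of R: F; children: L; co-parents: C, F, N, T, X.
These exactly cover the given set, so the node is R.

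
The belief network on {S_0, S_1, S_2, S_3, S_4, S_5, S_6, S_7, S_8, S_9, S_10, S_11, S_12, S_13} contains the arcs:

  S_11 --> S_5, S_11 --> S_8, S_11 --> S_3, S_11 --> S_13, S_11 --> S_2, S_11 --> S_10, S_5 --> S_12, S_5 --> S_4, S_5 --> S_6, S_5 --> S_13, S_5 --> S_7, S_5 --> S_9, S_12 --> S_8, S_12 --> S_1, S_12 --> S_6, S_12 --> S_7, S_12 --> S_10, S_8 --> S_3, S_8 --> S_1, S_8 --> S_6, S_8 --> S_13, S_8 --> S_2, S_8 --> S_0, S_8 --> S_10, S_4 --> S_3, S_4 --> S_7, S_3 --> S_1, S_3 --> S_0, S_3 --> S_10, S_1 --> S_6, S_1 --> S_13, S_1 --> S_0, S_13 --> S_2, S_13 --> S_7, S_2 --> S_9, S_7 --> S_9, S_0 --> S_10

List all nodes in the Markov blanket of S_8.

{S_0, S_1, S_2, S_3, S_4, S_5, S_6, S_10, S_11, S_12, S_13}

Parents of S_8: S_11, S_12.
Ch(S_8) = {S_0, S_1, S_2, S_3, S_6, S_10, S_13}.
Co-parents of S_8 (other parents of its children):
  S_3 also has parents S_4, S_11.
  S_1 also has parents S_3, S_12.
  parents(S_6) \ {S_8} = {S_1, S_5, S_12}.
  S_13 also has parents S_1, S_5, S_11.
  parents(S_2) \ {S_8} = {S_11, S_13}.
  parents(S_0) \ {S_8} = {S_1, S_3}.
  S_10's other parents are S_0, S_3, S_11, S_12.
Union: {S_11, S_12} ∪ {S_0, S_1, S_2, S_3, S_6, S_10, S_13} ∪ {S_0, S_1, S_3, S_4, S_5, S_11, S_12, S_13} = {S_0, S_1, S_2, S_3, S_4, S_5, S_6, S_10, S_11, S_12, S_13}.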